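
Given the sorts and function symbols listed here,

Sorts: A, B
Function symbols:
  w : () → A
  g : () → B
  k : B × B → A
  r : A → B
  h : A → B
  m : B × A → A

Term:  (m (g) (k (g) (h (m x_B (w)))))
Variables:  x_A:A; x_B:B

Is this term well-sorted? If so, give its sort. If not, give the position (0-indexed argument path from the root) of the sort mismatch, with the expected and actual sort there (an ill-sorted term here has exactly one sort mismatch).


  (g) : B
    (g) : B
        x_B : B
        (w) : A
      (m x_B (w)) : A
    (h (m x_B (w))) : B
  (k (g) (h (m x_B (w)))) : A
(m (g) (k (g) (h (m x_B (w))))) : A

well-sorted; sort = A


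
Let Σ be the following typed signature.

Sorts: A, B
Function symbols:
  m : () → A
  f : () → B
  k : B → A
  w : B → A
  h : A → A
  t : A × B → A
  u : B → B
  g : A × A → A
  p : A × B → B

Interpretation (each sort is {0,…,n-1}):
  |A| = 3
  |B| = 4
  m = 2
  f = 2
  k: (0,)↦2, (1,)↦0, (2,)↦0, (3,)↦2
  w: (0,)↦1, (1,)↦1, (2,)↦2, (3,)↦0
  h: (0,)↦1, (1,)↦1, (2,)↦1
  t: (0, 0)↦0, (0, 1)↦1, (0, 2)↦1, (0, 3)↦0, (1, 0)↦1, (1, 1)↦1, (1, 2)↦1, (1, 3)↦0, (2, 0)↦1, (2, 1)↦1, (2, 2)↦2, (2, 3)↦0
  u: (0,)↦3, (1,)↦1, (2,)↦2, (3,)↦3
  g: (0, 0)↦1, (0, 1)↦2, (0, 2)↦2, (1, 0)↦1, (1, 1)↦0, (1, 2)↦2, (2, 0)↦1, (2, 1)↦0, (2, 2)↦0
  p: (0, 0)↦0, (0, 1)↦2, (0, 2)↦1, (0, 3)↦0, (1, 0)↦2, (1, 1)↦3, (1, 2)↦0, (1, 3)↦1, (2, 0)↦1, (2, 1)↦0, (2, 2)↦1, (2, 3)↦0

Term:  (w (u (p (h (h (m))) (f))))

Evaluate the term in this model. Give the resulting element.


value = 0

  m = 2
  (h (m)) = h(2,) = 1
  (h (h (m))) = h(1,) = 1
  f = 2
  (p (h (h (m))) (f)) = p(1, 2) = 0
  (u (p (h (h (m))) (f))) = u(0,) = 3
  (w (u (p (h (h (m))) (f)))) = w(3,) = 0


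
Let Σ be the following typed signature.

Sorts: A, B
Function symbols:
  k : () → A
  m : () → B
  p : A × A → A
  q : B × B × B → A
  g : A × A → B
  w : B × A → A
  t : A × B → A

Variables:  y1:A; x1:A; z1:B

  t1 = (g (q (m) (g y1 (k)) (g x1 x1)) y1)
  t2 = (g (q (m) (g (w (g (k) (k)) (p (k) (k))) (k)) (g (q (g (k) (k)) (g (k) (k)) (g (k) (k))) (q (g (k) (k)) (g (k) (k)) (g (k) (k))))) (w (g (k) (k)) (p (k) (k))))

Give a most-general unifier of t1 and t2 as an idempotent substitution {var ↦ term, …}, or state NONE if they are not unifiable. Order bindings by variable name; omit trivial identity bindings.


{x1 ↦ (q (g (k) (k)) (g (k) (k)) (g (k) (k))), y1 ↦ (w (g (k) (k)) (p (k) (k)))}


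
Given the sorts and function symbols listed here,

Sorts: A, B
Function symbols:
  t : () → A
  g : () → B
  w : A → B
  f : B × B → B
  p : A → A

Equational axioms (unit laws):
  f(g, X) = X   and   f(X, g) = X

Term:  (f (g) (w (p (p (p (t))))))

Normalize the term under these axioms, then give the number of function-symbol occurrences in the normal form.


1. (f (g) (w (p (p (p (t))))))  →  (w (p (p (p (t)))))
normal form: (w (p (p (p (t)))))

size = 5


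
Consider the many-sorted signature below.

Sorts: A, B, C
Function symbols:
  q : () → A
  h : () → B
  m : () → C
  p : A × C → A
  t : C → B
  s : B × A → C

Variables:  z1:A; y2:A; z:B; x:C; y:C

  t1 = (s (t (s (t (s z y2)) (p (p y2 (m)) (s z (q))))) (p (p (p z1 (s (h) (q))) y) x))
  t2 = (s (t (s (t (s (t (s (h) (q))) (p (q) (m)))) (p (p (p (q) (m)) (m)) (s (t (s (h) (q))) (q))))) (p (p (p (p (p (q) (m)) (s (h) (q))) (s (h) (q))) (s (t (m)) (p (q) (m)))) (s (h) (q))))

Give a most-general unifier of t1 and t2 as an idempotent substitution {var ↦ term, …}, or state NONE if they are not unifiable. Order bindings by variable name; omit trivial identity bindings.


{x ↦ (s (h) (q)), y ↦ (s (t (m)) (p (q) (m))), y2 ↦ (p (q) (m)), z ↦ (t (s (h) (q))), z1 ↦ (p (p (q) (m)) (s (h) (q)))}


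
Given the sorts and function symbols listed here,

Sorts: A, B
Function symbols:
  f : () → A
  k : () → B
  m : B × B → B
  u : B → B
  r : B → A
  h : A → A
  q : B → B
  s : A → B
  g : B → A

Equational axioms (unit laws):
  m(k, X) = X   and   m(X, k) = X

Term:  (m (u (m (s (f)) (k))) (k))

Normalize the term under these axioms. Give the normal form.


normal form = (u (s (f)))

1. (m (u (m (s (f)) (k))) (k))  →  (u (m (s (f)) (k)))
2. (u (m (s (f)) (k)))  →  (u (s (f)))


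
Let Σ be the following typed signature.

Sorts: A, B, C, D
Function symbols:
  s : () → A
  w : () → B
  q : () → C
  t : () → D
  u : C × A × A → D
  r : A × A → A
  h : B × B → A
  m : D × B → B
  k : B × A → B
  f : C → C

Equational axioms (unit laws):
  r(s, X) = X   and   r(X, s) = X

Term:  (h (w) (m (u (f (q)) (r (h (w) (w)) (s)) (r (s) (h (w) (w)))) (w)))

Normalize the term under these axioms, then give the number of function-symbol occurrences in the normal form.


1. (h (w) (m (u (f (q)) (r (h (w) (w)) (s)) (r (s) (h (w) (w)))) (w)))  →  (h (w) (m (u (f (q)) (h (w) (w)) (r (s) (h (w) (w)))) (w)))
2. (h (w) (m (u (f (q)) (h (w) (w)) (r (s) (h (w) (w)))) (w)))  →  (h (w) (m (u (f (q)) (h (w) (w)) (h (w) (w))) (w)))
normal form: (h (w) (m (u (f (q)) (h (w) (w)) (h (w) (w))) (w)))

size = 13


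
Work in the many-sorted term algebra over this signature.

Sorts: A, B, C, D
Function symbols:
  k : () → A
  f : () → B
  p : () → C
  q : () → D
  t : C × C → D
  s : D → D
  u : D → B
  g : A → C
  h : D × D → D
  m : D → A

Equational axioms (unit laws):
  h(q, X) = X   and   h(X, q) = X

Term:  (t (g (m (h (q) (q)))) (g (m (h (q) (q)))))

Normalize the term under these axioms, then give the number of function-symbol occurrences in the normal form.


1. (t (g (m (h (q) (q)))) (g (m (h (q) (q)))))  →  (t (g (m (q))) (g (m (h (q) (q)))))
2. (t (g (m (q))) (g (m (h (q) (q)))))  →  (t (g (m (q))) (g (m (q))))
normal form: (t (g (m (q))) (g (m (q))))

size = 7


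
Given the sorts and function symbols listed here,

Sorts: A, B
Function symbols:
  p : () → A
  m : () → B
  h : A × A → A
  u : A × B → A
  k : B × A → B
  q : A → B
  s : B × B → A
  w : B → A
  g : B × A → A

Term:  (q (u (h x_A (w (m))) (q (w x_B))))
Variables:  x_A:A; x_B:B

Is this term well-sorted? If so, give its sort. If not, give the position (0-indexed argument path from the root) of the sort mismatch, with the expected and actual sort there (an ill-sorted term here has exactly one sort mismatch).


      x_A : A
        (m) : B
      (w (m)) : A
    (h x_A (w (m))) : A
        x_B : B
      (w x_B) : A
    (q (w x_B)) : B
  (u (h x_A (w (m))) (q (w x_B))) : A
(q (u (h x_A (w (m))) (q (w x_B)))) : B

well-sorted; sort = B


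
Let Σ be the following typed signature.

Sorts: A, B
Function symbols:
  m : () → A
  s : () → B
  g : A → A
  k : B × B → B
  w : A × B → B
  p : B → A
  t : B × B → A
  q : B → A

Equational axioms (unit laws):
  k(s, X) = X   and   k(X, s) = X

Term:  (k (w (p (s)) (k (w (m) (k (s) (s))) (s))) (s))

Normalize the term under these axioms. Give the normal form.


normal form = (w (p (s)) (w (m) (s)))

1. (k (w (p (s)) (k (w (m) (k (s) (s))) (s))) (s))  →  (w (p (s)) (k (w (m) (k (s) (s))) (s)))
2. (w (p (s)) (k (w (m) (k (s) (s))) (s)))  →  (w (p (s)) (w (m) (k (s) (s))))
3. (w (p (s)) (w (m) (k (s) (s))))  →  (w (p (s)) (w (m) (s)))


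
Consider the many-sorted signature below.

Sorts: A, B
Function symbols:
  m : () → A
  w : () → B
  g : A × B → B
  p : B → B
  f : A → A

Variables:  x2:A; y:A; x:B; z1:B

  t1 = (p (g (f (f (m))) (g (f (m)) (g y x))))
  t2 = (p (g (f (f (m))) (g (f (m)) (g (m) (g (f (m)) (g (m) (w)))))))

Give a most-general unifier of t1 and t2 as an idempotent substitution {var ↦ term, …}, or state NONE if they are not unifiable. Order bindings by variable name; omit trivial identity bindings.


{x ↦ (g (f (m)) (g (m) (w))), y ↦ (m)}


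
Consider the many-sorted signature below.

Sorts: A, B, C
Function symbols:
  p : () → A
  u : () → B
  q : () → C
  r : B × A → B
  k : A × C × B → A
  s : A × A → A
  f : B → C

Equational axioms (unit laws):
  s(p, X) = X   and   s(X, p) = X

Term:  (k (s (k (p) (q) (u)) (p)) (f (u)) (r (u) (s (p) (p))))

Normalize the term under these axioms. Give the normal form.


1. (k (s (k (p) (q) (u)) (p)) (f (u)) (r (u) (s (p) (p))))  →  (k (k (p) (q) (u)) (f (u)) (r (u) (s (p) (p))))
2. (k (k (p) (q) (u)) (f (u)) (r (u) (s (p) (p))))  →  (k (k (p) (q) (u)) (f (u)) (r (u) (p)))

normal form = (k (k (p) (q) (u)) (f (u)) (r (u) (p)))


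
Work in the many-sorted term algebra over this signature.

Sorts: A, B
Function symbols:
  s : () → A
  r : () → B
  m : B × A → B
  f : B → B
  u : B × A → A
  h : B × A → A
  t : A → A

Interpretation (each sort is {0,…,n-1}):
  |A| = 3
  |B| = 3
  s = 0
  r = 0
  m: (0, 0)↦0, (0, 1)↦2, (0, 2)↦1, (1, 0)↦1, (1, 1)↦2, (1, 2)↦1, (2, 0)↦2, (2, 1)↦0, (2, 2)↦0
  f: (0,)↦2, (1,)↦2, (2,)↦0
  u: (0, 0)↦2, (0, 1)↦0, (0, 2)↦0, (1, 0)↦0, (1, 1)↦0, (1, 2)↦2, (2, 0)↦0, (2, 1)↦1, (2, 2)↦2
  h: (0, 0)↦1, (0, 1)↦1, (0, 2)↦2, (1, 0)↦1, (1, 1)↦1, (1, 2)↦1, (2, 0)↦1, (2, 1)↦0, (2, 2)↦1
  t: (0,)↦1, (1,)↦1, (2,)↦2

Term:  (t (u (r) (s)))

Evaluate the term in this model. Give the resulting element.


  r = 0
  s = 0
  (u (r) (s)) = u(0, 0) = 2
  (t (u (r) (s))) = t(2,) = 2

value = 2


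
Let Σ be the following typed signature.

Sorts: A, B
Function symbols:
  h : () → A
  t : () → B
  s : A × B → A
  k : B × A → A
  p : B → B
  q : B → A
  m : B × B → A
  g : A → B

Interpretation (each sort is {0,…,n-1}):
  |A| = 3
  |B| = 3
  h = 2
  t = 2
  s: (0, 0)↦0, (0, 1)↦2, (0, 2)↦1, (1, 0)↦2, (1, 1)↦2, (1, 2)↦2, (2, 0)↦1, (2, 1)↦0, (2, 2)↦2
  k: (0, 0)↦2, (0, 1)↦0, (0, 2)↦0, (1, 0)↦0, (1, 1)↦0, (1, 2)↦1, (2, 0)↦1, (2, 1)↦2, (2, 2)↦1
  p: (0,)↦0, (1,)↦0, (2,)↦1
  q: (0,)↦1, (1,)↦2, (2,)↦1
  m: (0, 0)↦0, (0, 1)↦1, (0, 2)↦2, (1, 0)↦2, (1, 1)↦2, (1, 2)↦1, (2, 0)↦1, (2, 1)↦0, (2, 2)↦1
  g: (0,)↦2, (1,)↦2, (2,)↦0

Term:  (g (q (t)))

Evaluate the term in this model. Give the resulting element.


value = 2

  t = 2
  (q (t)) = q(2,) = 1
  (g (q (t))) = g(1,) = 2


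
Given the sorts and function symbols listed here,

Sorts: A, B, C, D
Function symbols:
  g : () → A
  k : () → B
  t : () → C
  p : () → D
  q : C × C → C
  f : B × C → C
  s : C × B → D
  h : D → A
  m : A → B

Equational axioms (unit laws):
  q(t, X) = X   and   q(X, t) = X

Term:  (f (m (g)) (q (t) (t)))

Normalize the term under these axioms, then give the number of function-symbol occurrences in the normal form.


1. (f (m (g)) (q (t) (t)))  →  (f (m (g)) (t))
normal form: (f (m (g)) (t))

size = 4


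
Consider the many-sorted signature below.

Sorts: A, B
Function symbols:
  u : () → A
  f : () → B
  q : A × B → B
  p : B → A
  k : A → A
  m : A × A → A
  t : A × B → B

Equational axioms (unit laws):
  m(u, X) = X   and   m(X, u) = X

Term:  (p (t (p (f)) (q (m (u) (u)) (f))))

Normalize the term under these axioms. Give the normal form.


normal form = (p (t (p (f)) (q (u) (f))))

1. (p (t (p (f)) (q (m (u) (u)) (f))))  →  (p (t (p (f)) (q (u) (f))))


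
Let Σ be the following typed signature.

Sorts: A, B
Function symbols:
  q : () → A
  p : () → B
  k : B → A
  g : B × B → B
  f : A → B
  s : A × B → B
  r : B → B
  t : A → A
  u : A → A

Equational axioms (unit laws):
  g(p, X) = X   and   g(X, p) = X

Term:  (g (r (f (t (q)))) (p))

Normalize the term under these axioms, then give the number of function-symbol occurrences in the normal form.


size = 4

1. (g (r (f (t (q)))) (p))  →  (r (f (t (q))))
normal form: (r (f (t (q))))


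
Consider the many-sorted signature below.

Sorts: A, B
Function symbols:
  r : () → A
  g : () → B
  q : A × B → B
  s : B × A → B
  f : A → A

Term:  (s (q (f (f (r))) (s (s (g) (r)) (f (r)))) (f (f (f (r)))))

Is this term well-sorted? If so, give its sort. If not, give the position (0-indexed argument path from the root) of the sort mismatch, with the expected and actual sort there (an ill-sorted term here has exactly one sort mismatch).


well-sorted; sort = B

        (r) : A
      (f (r)) : A
    (f (f (r))) : A
        (g) : B
        (r) : A
      (s (g) (r)) : B
        (r) : A
      (f (r)) : A
    (s (s (g) (r)) (f (r))) : B
  (q (f (f (r))) (s (s (g) (r)) (f (r)))) : B
        (r) : A
      (f (r)) : A
    (f (f (r))) : A
  (f (f (f (r)))) : A
(s (q (f (f (r))) (s (s (g) (r)) (f (r)))) (f (f (f (r))))) : B


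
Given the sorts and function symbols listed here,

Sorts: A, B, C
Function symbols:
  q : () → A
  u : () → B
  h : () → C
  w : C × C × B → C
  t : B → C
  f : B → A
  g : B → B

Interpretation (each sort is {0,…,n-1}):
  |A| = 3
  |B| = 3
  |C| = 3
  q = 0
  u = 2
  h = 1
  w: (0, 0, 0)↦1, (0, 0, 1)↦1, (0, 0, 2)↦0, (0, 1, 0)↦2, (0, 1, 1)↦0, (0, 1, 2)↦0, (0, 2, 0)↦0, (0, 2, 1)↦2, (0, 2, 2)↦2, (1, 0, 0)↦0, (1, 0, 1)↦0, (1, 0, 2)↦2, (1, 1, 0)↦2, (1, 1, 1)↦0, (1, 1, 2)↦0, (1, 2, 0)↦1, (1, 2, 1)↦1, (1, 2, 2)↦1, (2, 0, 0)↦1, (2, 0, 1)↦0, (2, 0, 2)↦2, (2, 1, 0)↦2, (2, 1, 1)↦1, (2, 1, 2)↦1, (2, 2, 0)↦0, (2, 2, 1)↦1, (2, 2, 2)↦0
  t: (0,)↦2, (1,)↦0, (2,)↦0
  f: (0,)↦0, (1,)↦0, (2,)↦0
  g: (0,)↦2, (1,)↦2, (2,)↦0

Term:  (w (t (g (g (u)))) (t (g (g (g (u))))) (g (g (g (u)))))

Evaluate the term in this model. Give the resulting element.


  u = 2
  (g (u)) = g(2,) = 0
  (g (g (u))) = g(0,) = 2
  (t (g (g (u)))) = t(2,) = 0
  u = 2
  (g (u)) = g(2,) = 0
  (g (g (u))) = g(0,) = 2
  (g (g (g (u)))) = g(2,) = 0
  (t (g (g (g (u))))) = t(0,) = 2
  u = 2
  (g (u)) = g(2,) = 0
  (g (g (u))) = g(0,) = 2
  (g (g (g (u)))) = g(2,) = 0
  (w (t (g (g (u)))) (t (g (g (g (u))))) (g (g (g (u))))) = w(0, 2, 0) = 0

value = 0


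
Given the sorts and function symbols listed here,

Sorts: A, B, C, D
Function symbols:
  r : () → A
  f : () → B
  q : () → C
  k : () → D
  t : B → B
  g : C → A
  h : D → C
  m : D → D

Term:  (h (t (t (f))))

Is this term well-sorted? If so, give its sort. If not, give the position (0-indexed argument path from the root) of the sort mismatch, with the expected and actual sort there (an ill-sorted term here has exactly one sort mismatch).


ill-sorted at position [0]: expected D, got B

      (f) : B
    (t (f)) : B
  (t (t (f))) : B
(h (t (t (f)))) : ✗ arg 0 at [0] has sort B, expected D


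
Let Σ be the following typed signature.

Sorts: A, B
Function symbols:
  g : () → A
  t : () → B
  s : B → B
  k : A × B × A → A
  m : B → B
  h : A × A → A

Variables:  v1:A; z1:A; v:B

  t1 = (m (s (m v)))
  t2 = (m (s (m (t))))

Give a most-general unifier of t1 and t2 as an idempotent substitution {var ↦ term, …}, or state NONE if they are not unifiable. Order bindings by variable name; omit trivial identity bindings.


{v ↦ (t)}


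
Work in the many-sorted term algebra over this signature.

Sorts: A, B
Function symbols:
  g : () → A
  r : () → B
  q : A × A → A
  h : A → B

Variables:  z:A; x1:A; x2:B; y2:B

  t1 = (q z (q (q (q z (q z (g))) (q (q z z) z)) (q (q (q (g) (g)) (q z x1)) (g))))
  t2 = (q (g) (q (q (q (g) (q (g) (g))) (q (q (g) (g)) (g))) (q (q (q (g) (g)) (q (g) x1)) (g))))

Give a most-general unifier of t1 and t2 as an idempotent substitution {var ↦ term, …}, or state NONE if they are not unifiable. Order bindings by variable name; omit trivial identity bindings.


{z ↦ (g)}


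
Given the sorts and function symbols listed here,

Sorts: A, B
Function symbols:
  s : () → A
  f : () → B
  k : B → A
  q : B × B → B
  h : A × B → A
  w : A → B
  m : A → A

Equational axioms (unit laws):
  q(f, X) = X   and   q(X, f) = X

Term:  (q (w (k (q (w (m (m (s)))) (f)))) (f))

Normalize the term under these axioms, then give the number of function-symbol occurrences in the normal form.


size = 6

1. (q (w (k (q (w (m (m (s)))) (f)))) (f))  →  (w (k (q (w (m (m (s)))) (f))))
2. (w (k (q (w (m (m (s)))) (f))))  →  (w (k (w (m (m (s))))))
normal form: (w (k (w (m (m (s))))))


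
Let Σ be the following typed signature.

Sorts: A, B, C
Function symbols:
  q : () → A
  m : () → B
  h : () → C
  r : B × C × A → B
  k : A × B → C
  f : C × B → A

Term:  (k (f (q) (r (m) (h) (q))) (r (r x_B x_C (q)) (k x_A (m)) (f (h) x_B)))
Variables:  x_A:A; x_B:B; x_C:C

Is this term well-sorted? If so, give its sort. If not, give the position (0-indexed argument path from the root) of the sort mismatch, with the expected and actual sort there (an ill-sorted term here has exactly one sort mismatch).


    (q) : A
      (m) : B
      (h) : C
      (q) : A
    (r (m) (h) (q)) : B
  (f (q) (r (m) (h) (q))) : ✗ arg 0 at [0, 0] has sort A, expected C
      x_B : B
      x_C : C
      (q) : A
    (r x_B x_C (q)) : B
      x_A : A
      (m) : B
    (k x_A (m)) : C
      (h) : C
      x_B : B
    (f (h) x_B) : A
  (r (r x_B x_C (q)) (k x_A (m)) (f (h) x_B)) : B

ill-sorted at position [0, 0]: expected C, got A


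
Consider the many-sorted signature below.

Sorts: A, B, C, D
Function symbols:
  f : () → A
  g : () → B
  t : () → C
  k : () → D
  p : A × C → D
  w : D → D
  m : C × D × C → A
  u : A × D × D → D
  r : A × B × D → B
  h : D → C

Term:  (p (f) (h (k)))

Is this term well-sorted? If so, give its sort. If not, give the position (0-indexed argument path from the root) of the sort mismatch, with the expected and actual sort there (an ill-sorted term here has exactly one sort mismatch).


well-sorted; sort = D

  (f) : A
    (k) : D
  (h (k)) : C
(p (f) (h (k))) : D


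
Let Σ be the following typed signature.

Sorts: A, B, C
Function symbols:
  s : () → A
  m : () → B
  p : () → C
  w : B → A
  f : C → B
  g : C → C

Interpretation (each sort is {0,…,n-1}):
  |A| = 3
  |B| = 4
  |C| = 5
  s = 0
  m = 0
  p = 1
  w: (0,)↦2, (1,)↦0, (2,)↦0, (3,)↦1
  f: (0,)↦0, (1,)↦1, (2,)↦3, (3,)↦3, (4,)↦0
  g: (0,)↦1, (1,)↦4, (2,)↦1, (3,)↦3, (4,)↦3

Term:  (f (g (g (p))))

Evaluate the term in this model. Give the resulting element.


  p = 1
  (g (p)) = g(1,) = 4
  (g (g (p))) = g(4,) = 3
  (f (g (g (p)))) = f(3,) = 3

value = 3


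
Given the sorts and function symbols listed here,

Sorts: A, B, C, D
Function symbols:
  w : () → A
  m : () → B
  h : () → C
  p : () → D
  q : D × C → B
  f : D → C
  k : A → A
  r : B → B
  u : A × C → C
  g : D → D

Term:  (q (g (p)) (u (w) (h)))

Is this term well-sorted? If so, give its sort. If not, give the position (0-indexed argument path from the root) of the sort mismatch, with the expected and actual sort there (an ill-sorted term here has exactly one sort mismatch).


well-sorted; sort = B

    (p) : D
  (g (p)) : D
    (w) : A
    (h) : C
  (u (w) (h)) : C
(q (g (p)) (u (w) (h))) : B


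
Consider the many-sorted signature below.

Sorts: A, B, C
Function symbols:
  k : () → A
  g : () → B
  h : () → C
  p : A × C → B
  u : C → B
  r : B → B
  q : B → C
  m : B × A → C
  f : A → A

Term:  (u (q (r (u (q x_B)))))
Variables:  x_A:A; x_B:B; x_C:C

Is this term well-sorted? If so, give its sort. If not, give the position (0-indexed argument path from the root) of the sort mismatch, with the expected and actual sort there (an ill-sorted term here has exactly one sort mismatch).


          x_B : B
        (q x_B) : C
      (u (q x_B)) : B
    (r (u (q x_B))) : B
  (q (r (u (q x_B)))) : C
(u (q (r (u (q x_B))))) : B

well-sorted; sort = B


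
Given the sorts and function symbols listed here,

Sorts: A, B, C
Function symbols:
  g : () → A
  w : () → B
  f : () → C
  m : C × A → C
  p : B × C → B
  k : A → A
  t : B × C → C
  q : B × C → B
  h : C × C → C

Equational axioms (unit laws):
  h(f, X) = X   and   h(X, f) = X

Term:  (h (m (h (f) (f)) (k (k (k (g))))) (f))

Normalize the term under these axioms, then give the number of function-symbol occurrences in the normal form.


1. (h (m (h (f) (f)) (k (k (k (g))))) (f))  →  (m (h (f) (f)) (k (k (k (g)))))
2. (m (h (f) (f)) (k (k (k (g)))))  →  (m (f) (k (k (k (g)))))
normal form: (m (f) (k (k (k (g)))))

size = 6


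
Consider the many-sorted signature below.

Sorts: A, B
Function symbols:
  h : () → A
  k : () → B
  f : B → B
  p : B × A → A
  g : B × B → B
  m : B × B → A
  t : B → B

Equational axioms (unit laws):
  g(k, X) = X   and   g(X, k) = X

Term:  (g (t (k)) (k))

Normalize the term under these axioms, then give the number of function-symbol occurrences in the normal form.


size = 2

1. (g (t (k)) (k))  →  (t (k))
normal form: (t (k))


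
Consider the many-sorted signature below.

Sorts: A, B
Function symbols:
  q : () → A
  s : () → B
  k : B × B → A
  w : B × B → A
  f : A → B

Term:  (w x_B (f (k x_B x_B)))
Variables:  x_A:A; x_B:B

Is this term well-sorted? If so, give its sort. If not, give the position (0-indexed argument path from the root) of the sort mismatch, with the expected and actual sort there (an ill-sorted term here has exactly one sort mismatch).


  x_B : B
      x_B : B
      x_B : B
    (k x_B x_B) : A
  (f (k x_B x_B)) : B
(w x_B (f (k x_B x_B))) : A

well-sorted; sort = A


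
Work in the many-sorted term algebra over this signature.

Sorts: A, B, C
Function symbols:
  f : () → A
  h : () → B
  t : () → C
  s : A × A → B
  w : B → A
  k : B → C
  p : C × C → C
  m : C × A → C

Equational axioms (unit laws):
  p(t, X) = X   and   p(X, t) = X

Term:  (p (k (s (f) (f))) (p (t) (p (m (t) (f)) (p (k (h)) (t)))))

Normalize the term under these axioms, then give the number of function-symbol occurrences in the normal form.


1. (p (k (s (f) (f))) (p (t) (p (m (t) (f)) (p (k (h)) (t)))))  →  (p (k (s (f) (f))) (p (m (t) (f)) (p (k (h)) (t))))
2. (p (k (s (f) (f))) (p (m (t) (f)) (p (k (h)) (t))))  →  (p (k (s (f) (f))) (p (m (t) (f)) (k (h))))
normal form: (p (k (s (f) (f))) (p (m (t) (f)) (k (h))))

size = 11


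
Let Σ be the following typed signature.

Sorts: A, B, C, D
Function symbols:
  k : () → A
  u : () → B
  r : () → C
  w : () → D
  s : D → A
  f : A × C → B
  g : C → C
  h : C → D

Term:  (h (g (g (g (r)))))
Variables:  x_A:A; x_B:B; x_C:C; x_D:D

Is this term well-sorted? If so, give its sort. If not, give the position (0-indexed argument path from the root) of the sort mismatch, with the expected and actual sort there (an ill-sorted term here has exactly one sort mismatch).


        (r) : C
      (g (r)) : C
    (g (g (r))) : C
  (g (g (g (r)))) : C
(h (g (g (g (r))))) : D

well-sorted; sort = D


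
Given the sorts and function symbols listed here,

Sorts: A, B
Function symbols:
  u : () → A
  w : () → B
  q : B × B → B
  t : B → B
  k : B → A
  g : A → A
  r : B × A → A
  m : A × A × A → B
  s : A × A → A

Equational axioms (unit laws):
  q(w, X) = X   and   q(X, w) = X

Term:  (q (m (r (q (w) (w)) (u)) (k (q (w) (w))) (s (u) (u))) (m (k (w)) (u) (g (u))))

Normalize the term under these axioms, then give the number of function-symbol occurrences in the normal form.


size = 16

1. (q (m (r (q (w) (w)) (u)) (k (q (w) (w))) (s (u) (u))) (m (k (w)) (u) (g (u))))  →  (q (m (r (w) (u)) (k (q (w) (w))) (s (u) (u))) (m (k (w)) (u) (g (u))))
2. (q (m (r (w) (u)) (k (q (w) (w))) (s (u) (u))) (m (k (w)) (u) (g (u))))  →  (q (m (r (w) (u)) (k (w)) (s (u) (u))) (m (k (w)) (u) (g (u))))
normal form: (q (m (r (w) (u)) (k (w)) (s (u) (u))) (m (k (w)) (u) (g (u))))


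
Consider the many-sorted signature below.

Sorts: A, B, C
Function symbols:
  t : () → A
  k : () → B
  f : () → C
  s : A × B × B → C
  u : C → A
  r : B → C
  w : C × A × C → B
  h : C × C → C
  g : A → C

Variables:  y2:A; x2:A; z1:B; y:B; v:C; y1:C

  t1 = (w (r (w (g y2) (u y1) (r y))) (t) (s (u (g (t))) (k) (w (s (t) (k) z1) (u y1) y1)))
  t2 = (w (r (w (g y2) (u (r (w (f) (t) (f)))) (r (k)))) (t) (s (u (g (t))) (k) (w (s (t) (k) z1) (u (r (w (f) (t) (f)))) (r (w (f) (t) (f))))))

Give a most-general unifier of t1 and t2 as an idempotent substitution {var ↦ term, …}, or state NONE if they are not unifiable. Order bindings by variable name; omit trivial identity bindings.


{y ↦ (k), y1 ↦ (r (w (f) (t) (f)))}


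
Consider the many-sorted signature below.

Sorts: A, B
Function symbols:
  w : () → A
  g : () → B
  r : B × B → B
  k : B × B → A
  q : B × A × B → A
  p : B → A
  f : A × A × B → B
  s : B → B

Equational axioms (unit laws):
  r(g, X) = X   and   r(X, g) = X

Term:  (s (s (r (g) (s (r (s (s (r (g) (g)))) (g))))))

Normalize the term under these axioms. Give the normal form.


1. (s (s (r (g) (s (r (s (s (r (g) (g)))) (g))))))  →  (s (s (s (r (s (s (r (g) (g)))) (g)))))
2. (s (s (s (r (s (s (r (g) (g)))) (g)))))  →  (s (s (s (s (s (r (g) (g)))))))
3. (s (s (s (s (s (r (g) (g)))))))  →  (s (s (s (s (s (g))))))

normal form = (s (s (s (s (s (g))))))


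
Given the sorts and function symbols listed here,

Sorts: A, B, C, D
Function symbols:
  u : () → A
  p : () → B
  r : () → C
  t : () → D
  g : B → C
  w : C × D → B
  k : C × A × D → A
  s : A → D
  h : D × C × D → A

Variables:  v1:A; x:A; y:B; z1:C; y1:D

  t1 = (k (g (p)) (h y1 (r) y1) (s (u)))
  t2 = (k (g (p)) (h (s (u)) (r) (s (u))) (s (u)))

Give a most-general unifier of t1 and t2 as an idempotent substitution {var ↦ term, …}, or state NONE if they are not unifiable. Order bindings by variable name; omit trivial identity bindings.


{y1 ↦ (s (u))}


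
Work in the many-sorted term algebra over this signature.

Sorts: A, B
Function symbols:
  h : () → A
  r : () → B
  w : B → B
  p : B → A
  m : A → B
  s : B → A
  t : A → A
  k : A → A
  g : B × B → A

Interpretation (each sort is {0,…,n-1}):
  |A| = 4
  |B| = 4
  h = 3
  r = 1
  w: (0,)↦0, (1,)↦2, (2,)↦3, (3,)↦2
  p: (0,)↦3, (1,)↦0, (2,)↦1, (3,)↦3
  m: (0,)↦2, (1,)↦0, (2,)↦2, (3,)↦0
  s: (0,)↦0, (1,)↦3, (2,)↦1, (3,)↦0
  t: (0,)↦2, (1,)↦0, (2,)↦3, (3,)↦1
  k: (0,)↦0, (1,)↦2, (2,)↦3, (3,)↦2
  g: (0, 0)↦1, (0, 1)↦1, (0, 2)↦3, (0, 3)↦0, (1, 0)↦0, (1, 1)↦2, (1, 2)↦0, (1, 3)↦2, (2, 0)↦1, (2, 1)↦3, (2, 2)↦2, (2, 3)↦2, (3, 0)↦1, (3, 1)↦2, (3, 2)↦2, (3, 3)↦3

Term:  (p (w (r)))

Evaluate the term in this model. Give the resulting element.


value = 1

  r = 1
  (w (r)) = w(1,) = 2
  (p (w (r))) = p(2,) = 1


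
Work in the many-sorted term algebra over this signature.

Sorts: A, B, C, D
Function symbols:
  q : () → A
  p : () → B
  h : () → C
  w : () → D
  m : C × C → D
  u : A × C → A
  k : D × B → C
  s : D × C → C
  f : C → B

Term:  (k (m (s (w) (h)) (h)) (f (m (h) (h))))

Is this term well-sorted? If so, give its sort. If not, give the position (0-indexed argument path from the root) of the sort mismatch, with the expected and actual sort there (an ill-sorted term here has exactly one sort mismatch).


      (w) : D
      (h) : C
    (s (w) (h)) : C
    (h) : C
  (m (s (w) (h)) (h)) : D
      (h) : C
      (h) : C
    (m (h) (h)) : D
  (f (m (h) (h))) : ✗ arg 0 at [1, 0] has sort D, expected C

ill-sorted at position [1, 0]: expected C, got D


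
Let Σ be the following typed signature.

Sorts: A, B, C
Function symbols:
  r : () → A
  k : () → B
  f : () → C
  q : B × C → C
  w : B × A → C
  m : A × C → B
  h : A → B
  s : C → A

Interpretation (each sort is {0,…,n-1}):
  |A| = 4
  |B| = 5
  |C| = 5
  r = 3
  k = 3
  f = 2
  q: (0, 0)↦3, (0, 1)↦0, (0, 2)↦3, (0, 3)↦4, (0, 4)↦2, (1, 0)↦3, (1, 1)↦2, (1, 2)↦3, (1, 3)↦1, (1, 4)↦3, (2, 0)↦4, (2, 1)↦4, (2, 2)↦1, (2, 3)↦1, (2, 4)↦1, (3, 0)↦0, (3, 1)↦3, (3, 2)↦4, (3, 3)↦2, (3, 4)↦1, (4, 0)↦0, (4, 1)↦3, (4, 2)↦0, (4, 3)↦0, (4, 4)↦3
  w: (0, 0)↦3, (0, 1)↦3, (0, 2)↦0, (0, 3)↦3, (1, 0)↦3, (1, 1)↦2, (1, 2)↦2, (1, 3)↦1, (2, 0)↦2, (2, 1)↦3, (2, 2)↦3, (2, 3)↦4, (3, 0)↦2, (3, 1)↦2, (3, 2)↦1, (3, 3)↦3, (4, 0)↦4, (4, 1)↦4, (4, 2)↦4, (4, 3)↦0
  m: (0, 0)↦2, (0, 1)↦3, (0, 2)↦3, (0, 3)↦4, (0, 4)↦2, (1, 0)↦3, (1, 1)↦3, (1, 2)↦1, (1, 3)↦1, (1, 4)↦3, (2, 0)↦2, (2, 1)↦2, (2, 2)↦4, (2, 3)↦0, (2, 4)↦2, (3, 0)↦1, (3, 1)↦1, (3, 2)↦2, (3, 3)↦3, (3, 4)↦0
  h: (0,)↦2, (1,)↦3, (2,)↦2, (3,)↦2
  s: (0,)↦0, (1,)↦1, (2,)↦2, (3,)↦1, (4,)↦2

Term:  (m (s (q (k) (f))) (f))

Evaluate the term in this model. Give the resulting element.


value = 4

  k = 3
  f = 2
  (q (k) (f)) = q(3, 2) = 4
  (s (q (k) (f))) = s(4,) = 2
  f = 2
  (m (s (q (k) (f))) (f)) = m(2, 2) = 4


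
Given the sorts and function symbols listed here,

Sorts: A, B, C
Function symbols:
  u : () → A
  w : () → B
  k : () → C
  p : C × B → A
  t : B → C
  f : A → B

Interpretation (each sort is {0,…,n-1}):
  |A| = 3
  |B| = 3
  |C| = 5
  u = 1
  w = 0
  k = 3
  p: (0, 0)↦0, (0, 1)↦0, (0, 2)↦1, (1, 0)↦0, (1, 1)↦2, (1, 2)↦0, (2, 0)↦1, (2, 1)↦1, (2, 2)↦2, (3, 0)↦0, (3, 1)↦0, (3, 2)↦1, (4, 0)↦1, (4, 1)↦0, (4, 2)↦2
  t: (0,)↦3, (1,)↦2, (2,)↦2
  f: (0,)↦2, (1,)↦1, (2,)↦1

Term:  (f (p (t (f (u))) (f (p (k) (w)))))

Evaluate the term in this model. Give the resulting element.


  u = 1
  (f (u)) = f(1,) = 1
  (t (f (u))) = t(1,) = 2
  k = 3
  w = 0
  (p (k) (w)) = p(3, 0) = 0
  (f (p (k) (w))) = f(0,) = 2
  (p (t (f (u))) (f (p (k) (w)))) = p(2, 2) = 2
  (f (p (t (f (u))) (f (p (k) (w))))) = f(2,) = 1

value = 1


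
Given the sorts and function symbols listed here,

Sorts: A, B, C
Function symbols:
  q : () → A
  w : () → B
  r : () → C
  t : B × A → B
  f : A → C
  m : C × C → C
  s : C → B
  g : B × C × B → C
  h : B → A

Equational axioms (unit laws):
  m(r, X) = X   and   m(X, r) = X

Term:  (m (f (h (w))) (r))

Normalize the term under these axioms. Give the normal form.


1. (m (f (h (w))) (r))  →  (f (h (w)))

normal form = (f (h (w)))


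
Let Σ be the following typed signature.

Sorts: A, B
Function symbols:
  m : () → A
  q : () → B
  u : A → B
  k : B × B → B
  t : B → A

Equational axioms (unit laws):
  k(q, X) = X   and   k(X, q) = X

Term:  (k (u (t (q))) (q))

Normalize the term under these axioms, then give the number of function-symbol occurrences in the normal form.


size = 3

1. (k (u (t (q))) (q))  →  (u (t (q)))
normal form: (u (t (q)))


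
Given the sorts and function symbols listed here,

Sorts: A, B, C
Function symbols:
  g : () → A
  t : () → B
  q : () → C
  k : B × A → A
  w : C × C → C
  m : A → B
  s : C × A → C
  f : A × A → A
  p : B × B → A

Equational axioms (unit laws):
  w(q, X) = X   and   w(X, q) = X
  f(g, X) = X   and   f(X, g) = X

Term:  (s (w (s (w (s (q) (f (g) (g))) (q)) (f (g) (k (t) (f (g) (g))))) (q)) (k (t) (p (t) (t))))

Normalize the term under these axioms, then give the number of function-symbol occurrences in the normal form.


size = 13

1. (s (w (s (w (s (q) (f (g) (g))) (q)) (f (g) (k (t) (f (g) (g))))) (q)) (k (t) (p (t) (t))))  →  (s (s (w (s (q) (f (g) (g))) (q)) (f (g) (k (t) (f (g) (g))))) (k (t) (p (t) (t))))
2. (s (s (w (s (q) (f (g) (g))) (q)) (f (g) (k (t) (f (g) (g))))) (k (t) (p (t) (t))))  →  (s (s (s (q) (f (g) (g))) (f (g) (k (t) (f (g) (g))))) (k (t) (p (t) (t))))
3. (s (s (s (q) (f (g) (g))) (f (g) (k (t) (f (g) (g))))) (k (t) (p (t) (t))))  →  (s (s (s (q) (g)) (f (g) (k (t) (f (g) (g))))) (k (t) (p (t) (t))))
4. (s (s (s (q) (g)) (f (g) (k (t) (f (g) (g))))) (k (t) (p (t) (t))))  →  (s (s (s (q) (g)) (k (t) (f (g) (g)))) (k (t) (p (t) (t))))
5. (s (s (s (q) (g)) (k (t) (f (g) (g)))) (k (t) (p (t) (t))))  →  (s (s (s (q) (g)) (k (t) (g))) (k (t) (p (t) (t))))
normal form: (s (s (s (q) (g)) (k (t) (g))) (k (t) (p (t) (t))))


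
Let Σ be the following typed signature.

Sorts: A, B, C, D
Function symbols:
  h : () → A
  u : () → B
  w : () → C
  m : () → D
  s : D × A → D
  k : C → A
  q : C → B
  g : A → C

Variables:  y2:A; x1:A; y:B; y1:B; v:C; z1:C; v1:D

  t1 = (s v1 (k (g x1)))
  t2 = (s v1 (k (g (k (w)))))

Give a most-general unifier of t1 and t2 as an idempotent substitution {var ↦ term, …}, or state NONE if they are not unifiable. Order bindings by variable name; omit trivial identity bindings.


{x1 ↦ (k (w))}


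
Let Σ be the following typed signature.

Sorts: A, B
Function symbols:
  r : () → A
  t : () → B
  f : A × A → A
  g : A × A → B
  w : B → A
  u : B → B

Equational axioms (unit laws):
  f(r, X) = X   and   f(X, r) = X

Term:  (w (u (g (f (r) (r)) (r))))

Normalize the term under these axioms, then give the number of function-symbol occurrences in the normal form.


size = 5

1. (w (u (g (f (r) (r)) (r))))  →  (w (u (g (r) (r))))
normal form: (w (u (g (r) (r))))


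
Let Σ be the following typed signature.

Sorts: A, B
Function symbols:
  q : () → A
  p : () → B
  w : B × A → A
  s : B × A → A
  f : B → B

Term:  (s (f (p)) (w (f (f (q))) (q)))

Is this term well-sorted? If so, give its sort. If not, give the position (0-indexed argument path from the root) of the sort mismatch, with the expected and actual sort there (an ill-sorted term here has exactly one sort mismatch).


    (p) : B
  (f (p)) : B
        (q) : A
      (f (q)) : ✗ arg 0 at [1, 0, 0, 0] has sort A, expected B
    (q) : A

ill-sorted at position [1, 0, 0, 0]: expected B, got A


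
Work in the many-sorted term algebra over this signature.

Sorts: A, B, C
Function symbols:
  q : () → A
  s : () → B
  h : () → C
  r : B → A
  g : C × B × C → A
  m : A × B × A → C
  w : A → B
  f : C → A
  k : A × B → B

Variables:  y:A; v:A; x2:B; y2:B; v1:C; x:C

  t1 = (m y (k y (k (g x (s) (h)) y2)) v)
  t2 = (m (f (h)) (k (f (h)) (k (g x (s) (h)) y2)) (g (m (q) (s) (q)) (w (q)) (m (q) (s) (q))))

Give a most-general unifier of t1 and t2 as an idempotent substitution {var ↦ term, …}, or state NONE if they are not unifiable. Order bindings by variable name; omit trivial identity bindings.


{v ↦ (g (m (q) (s) (q)) (w (q)) (m (q) (s) (q))), y ↦ (f (h))}


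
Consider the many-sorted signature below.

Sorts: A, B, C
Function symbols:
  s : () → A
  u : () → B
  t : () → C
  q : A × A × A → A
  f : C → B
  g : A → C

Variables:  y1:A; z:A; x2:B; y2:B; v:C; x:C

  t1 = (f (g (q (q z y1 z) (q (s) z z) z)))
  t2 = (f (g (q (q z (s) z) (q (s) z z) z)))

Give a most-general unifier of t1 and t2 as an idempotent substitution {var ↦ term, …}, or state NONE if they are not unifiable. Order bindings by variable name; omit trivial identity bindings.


{y1 ↦ (s)}


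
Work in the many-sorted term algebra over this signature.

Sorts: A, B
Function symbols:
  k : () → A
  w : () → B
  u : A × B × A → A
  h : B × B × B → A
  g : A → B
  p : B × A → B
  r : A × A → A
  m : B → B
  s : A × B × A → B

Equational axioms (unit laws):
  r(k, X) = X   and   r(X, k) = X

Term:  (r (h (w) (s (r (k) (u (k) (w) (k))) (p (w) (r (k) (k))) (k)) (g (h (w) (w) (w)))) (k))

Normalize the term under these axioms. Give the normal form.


normal form = (h (w) (s (u (k) (w) (k)) (p (w) (k)) (k)) (g (h (w) (w) (w))))

1. (r (h (w) (s (r (k) (u (k) (w) (k))) (p (w) (r (k) (k))) (k)) (g (h (w) (w) (w)))) (k))  →  (h (w) (s (r (k) (u (k) (w) (k))) (p (w) (r (k) (k))) (k)) (g (h (w) (w) (w))))
2. (h (w) (s (r (k) (u (k) (w) (k))) (p (w) (r (k) (k))) (k)) (g (h (w) (w) (w))))  →  (h (w) (s (u (k) (w) (k)) (p (w) (r (k) (k))) (k)) (g (h (w) (w) (w))))
3. (h (w) (s (u (k) (w) (k)) (p (w) (r (k) (k))) (k)) (g (h (w) (w) (w))))  →  (h (w) (s (u (k) (w) (k)) (p (w) (k)) (k)) (g (h (w) (w) (w))))


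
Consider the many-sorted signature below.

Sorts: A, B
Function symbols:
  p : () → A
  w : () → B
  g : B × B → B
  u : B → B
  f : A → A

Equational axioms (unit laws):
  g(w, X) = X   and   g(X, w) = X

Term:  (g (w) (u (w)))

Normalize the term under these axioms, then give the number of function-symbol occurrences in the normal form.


size = 2

1. (g (w) (u (w)))  →  (u (w))
normal form: (u (w))


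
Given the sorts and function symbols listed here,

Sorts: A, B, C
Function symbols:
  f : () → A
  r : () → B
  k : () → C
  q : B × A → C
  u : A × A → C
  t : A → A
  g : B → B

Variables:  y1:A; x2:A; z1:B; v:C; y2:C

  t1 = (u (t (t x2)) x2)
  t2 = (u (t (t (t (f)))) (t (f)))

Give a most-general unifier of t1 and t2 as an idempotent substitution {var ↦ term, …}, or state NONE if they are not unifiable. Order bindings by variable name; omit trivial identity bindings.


{x2 ↦ (t (f))}


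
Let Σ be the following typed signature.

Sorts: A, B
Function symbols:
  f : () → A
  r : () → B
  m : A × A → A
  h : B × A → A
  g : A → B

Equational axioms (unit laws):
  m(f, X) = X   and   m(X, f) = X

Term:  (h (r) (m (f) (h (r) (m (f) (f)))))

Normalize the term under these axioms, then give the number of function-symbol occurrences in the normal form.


1. (h (r) (m (f) (h (r) (m (f) (f)))))  →  (h (r) (h (r) (m (f) (f))))
2. (h (r) (h (r) (m (f) (f))))  →  (h (r) (h (r) (f)))
normal form: (h (r) (h (r) (f)))

size = 5


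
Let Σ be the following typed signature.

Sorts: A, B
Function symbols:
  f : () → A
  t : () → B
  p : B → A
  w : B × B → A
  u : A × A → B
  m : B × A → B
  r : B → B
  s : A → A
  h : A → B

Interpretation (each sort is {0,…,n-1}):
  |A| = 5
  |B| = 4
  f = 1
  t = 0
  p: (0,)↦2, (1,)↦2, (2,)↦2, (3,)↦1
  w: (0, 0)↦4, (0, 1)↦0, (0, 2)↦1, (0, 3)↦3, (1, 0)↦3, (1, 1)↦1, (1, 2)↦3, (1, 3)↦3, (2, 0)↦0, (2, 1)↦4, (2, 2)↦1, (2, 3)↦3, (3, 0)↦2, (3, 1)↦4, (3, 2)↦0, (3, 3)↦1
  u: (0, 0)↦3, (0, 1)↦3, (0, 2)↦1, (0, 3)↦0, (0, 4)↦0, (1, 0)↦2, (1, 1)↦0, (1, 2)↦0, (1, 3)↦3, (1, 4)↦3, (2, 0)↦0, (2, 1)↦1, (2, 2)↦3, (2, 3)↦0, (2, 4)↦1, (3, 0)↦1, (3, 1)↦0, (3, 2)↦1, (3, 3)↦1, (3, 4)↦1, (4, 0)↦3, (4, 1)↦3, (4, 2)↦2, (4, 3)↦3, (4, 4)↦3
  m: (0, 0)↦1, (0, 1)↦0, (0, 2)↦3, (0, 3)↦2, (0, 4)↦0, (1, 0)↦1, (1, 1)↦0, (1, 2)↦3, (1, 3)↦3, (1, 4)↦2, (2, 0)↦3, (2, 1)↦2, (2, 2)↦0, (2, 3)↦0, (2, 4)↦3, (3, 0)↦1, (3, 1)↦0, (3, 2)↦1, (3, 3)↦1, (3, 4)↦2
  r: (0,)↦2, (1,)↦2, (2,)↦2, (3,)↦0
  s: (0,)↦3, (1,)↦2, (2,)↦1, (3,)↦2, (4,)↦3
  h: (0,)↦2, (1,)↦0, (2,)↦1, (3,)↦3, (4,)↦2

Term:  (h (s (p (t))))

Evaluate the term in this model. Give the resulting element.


value = 0

  t = 0
  (p (t)) = p(0,) = 2
  (s (p (t))) = s(2,) = 1
  (h (s (p (t)))) = h(1,) = 0


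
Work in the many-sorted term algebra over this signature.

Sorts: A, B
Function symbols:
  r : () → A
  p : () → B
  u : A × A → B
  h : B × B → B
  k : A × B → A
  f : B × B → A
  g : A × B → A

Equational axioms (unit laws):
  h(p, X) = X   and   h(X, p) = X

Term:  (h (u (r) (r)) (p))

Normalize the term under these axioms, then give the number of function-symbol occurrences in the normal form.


size = 3

1. (h (u (r) (r)) (p))  →  (u (r) (r))
normal form: (u (r) (r))


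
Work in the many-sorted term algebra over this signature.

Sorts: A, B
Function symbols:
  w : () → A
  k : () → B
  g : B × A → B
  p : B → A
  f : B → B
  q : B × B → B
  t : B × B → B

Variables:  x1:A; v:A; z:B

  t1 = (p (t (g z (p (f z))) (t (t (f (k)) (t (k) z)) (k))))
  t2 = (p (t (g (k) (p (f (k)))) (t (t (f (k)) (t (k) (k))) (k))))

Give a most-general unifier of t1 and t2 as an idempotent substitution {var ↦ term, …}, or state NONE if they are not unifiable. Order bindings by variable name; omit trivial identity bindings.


{z ↦ (k)}


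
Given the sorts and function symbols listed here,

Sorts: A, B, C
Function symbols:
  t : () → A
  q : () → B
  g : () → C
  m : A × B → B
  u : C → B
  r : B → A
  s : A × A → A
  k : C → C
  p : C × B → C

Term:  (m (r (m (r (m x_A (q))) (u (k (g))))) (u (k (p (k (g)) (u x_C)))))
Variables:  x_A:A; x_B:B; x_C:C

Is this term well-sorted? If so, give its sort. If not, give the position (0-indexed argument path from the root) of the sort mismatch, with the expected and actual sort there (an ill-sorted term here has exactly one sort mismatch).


          x_A : A
          (q) : B
        (m x_A (q)) : B
      (r (m x_A (q))) : A
          (g) : C
        (k (g)) : C
      (u (k (g))) : B
    (m (r (m x_A (q))) (u (k (g)))) : B
  (r (m (r (m x_A (q))) (u (k (g))))) : A
          (g) : C
        (k (g)) : C
          x_C : C
        (u x_C) : B
      (p (k (g)) (u x_C)) : C
    (k (p (k (g)) (u x_C))) : C
  (u (k (p (k (g)) (u x_C)))) : B
(m (r (m (r (m x_A (q))) (u (k (g))))) (u (k (p (k (g)) (u x_C))))) : B

well-sorted; sort = B
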